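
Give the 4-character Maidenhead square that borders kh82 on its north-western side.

KH73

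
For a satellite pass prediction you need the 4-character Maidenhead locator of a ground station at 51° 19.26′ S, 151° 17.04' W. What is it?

BD48

Add 180° to longitude and 90° to latitude: 28.72, 38.68.
Field: lon ⌊28.72/20⌋ = 1 → B; lat ⌊38.68/10⌋ = 3 → D.
Square: lon ⌊8.72/2⌋ = 4; lat ⌊8.68/1⌋ = 8.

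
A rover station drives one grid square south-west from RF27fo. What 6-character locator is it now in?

Longitude subsquare f = 5; −1 → 4 = e.
Latitude subsquare o = 14; −1 → 13 = n.

RF27en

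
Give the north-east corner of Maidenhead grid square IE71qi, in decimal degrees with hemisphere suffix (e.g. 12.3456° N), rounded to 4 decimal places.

Field I=8, E=4: +8·20° lon, +4·10° lat → SW at lon -20°, lat -50°.
Square 7, 1: +7·2° lon, +1·1° lat → SW at lon -6°, lat -49°.
Subsquare q=16, i=8: +16·0.0833333° lon, +8·0.0416667° lat → SW at lon -4.66667°, lat -48.6667°.
Cell spans 0.0833333° lon × 0.0416667° lat. NE corner is SW corner plus one full cell.
latitude 48.6250° S, longitude 4.5833° W.

48.6250° S, 4.5833° W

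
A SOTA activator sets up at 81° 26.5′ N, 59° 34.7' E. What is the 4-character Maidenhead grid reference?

LR91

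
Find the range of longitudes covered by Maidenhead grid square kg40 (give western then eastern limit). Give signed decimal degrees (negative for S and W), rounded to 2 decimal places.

28.00, 30.00

Field K=10, G=6: +10·20° lon, +6·10° lat → SW at lon 20°, lat -30°.
Square 4, 0: +4·2° lon, +0·1° lat → SW at lon 28°, lat -30°.
Cell spans 2° lon × 1° lat.
west 28.00, east 30.00.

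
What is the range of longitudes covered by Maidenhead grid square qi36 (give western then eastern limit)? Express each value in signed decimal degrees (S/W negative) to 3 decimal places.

Field Q=16, I=8: +16·20° lon, +8·10° lat → SW at lon 140°, lat -10°.
Square 3, 6: +3·2° lon, +6·1° lat → SW at lon 146°, lat -4°.
Cell spans 2° lon × 1° lat.
west 146.000, east 148.000.

146.000, 148.000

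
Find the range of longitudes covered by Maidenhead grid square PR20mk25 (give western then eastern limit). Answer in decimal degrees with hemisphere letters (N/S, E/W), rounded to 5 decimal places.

125.01667° E, 125.02500° E

Field P=15, R=17: +15·20° lon, +17·10° lat → SW at lon 120°, lat 80°.
Square 2, 0: +2·2° lon, +0·1° lat → SW at lon 124°, lat 80°.
Subsquare m=12, k=10: +12·0.0833333° lon, +10·0.0416667° lat → SW at lon 125°, lat 80.4167°.
Extended square 2, 5: +2·0.00833333° lon, +5·0.00416667° lat → SW at lon 125.017°, lat 80.4375°.
Cell spans 0.00833333° lon × 0.00416667° lat.
west 125.01667° E, east 125.02500° E.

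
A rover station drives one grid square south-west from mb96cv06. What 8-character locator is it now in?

MB96bv95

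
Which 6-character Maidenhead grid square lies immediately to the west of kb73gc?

KB73fc

Longitude subsquare g = 6; −1 → 5 = f.
The latitude characters are unchanged.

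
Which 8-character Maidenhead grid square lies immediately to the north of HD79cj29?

Latitude extended square 9; +1 → 10, wraps to 0, carry into subsquare.
Latitude subsquare j = 9; +1 → 10 = k.
The longitude characters are unchanged.

HD79ck20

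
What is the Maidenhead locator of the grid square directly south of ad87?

AD86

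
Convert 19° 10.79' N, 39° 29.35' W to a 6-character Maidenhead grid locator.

HK09ge

Shift to the Maidenhead origin (180°W, 90°S): lon 140.5108, lat 109.1798.
Field: lon ⌊140.5108/20⌋ = 7 → H; lat ⌊109.1798/10⌋ = 10 → K.
Square: lon ⌊0.5108/2⌋ = 0; lat ⌊9.1798/1⌋ = 9.
Subsquare: lon ⌊0.5108/0.0833333⌋ = 6 → g; lat ⌊0.1798/0.0416667⌋ = 4 → e.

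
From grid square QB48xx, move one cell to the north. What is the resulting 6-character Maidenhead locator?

Latitude subsquare x = 23; +1 → 24, wraps to 0 = a, carry into square.
Latitude square 8; +1 → 9.
The longitude characters are unchanged.

QB49xa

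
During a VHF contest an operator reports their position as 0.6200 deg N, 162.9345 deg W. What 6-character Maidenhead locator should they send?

AJ80mo

Offset from 180°W / 90°S: lon 17.0655°, lat 90.6200°.
Field (20°×10°, letters A–R): 17.0655/20 → 0 → A, 90.6200/10 → 9 → J; chars AJ.
Square (2°×1°, digits 0–9): 17.0655/2 → 8, 0.6200/1 → 0; chars 80.
Subsquare (5′×2.5′, letters a–x): 1.0655/0.0833333 → 12 → m, 0.6200/0.0416667 → 14 → o; chars mo.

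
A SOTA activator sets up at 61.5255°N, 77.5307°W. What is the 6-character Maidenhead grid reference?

FP11fm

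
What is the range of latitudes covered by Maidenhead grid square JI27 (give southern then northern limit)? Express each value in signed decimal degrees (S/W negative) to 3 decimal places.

Field J=9, I=8: +9·20° lon, +8·10° lat → SW at lon 0°, lat -10°.
Square 2, 7: +2·2° lon, +7·1° lat → SW at lon 4°, lat -3°.
Cell spans 2° lon × 1° lat.
south -3.000, north -2.000.

-3.000, -2.000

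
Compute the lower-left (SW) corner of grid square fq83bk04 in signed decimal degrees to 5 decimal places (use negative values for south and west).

73.43333, -63.91667

Field F=5, Q=16: +5·20° lon, +16·10° lat → SW at lon -80°, lat 70°.
Square 8, 3: +8·2° lon, +3·1° lat → SW at lon -64°, lat 73°.
Subsquare b=1, k=10: +1·0.0833333° lon, +10·0.0416667° lat → SW at lon -63.9167°, lat 73.4167°.
Extended square 0, 4: +0·0.00833333° lon, +4·0.00416667° lat → SW at lon -63.9167°, lat 73.4333°.
latitude 73.43333, longitude -63.91667.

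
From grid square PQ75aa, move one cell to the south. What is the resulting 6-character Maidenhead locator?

PQ74ax

Latitude subsquare a = 0; −1 → -1, wraps to 23 = x, carry into square.
Latitude square 5; −1 → 4.
The longitude characters are unchanged.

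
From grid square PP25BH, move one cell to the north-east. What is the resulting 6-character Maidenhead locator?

PP25ci

Longitude subsquare b = 1; +1 → 2 = c.
Latitude subsquare h = 7; +1 → 8 = i.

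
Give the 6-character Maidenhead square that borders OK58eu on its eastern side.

OK58fu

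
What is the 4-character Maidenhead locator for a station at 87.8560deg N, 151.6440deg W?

Shift to the Maidenhead origin (180°W, 90°S): lon 28.36, lat 177.86.
Field: lon ⌊28.36/20⌋ = 1 → B; lat ⌊177.86/10⌋ = 17 → R.
Square: lon ⌊8.36/2⌋ = 4; lat ⌊7.86/1⌋ = 7.

BR47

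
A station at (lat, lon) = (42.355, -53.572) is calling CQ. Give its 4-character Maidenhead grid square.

GN32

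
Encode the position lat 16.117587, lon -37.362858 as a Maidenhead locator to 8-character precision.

HK16hc68

Offset from 180°W / 90°S: lon 142.63714°, lat 106.11759°.
Field: lon ⌊142.63714/20⌋ = 7 → H; lat ⌊106.11759/10⌋ = 10 → K.
Square: lon ⌊2.63714/2⌋ = 1; lat ⌊6.11759/1⌋ = 6.
Subsquare: lon ⌊0.63714/0.0833333⌋ = 7 → h; lat ⌊0.11759/0.0416667⌋ = 2 → c.
Extended square: lon ⌊0.05381/0.00833333⌋ = 6; lat ⌊0.03425/0.00416667⌋ = 8.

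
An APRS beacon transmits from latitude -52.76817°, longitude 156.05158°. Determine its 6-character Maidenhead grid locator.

Offset from 180°W / 90°S: lon 336.0516°, lat 37.2318°.
Field (20°×10°, letters A–R): lon ⌊336.0516/20⌋ = 16 → Q; lat ⌊37.2318/10⌋ = 3 → D.
Square (2°×1°, digits 0–9): lon ⌊16.0516/2⌋ = 8; lat ⌊7.2318/1⌋ = 7.
Subsquare (5′×2.5′, letters a–x): lon ⌊0.0516/0.0833333⌋ = 0 → a; lat ⌊0.2318/0.0416667⌋ = 5 → f.

QD87af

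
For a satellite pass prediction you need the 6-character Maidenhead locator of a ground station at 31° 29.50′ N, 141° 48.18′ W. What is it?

Offset from 180°W / 90°S: lon 38.1970°, lat 121.4917°.
Field (20°×10°, letters A–R): lon ⌊38.1970/20⌋ = 1 → B; lat ⌊121.4917/10⌋ = 12 → M.
Square (2°×1°, digits 0–9): lon ⌊18.1970/2⌋ = 9; lat ⌊1.4917/1⌋ = 1.
Subsquare (5′×2.5′, letters a–x): lon ⌊0.1970/0.0833333⌋ = 2 → c; lat ⌊0.4917/0.0416667⌋ = 11 → l.

BM91cl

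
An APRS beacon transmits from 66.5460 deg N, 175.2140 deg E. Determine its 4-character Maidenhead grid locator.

Add 180° to longitude and 90° to latitude: 355.21, 156.55.
Field (20°×10°, letters A–R): lon ⌊355.21/20⌋ = 17 → R; lat ⌊156.55/10⌋ = 15 → P.
Square (2°×1°, digits 0–9): lon ⌊15.21/2⌋ = 7; lat ⌊6.55/1⌋ = 6.

RP76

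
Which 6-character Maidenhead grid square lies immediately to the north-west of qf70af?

QF60xg

Longitude subsquare a = 0; −1 → -1, wraps to 23 = x, carry into square.
Longitude square 7; −1 → 6.
Latitude subsquare f = 5; +1 → 6 = g.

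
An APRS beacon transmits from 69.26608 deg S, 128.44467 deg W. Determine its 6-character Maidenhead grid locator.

CC50sr

Add 180° to longitude and 90° to latitude: 51.5553, 20.7339.
Field (20°×10°, letters A–R): 51.5553/20 → 2 → C, 20.7339/10 → 2 → C; chars CC.
Square (2°×1°, digits 0–9): 11.5553/2 → 5, 0.7339/1 → 0; chars 50.
Subsquare (5′×2.5′, letters a–x): 1.5553/0.0833333 → 18 → s, 0.7339/0.0416667 → 17 → r; chars sr.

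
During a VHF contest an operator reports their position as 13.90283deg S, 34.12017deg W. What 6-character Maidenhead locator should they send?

HH26wc

Add 180° to longitude and 90° to latitude: 145.8798, 76.0972.
Field: 145.8798/20 → 7 → H, 76.0972/10 → 7 → H; chars HH.
Square: 5.8798/2 → 2, 6.0972/1 → 6; chars 26.
Subsquare: 1.8798/0.0833333 → 22 → w, 0.0972/0.0416667 → 2 → c; chars wc.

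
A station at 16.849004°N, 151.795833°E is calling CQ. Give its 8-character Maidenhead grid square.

QK56vu53

Offset from 180°W / 90°S: lon 331.79583°, lat 106.84900°.
Field: 331.79583/20 → 16 → Q, 106.84900/10 → 10 → K; chars QK.
Square: 11.79583/2 → 5, 6.84900/1 → 6; chars 56.
Subsquare: 1.79583/0.0833333 → 21 → v, 0.84900/0.0416667 → 20 → u; chars vu.
Extended square: 0.04583/0.00833333 → 5, 0.01567/0.00416667 → 3; chars 53.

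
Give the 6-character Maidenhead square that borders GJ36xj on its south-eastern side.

GJ46ai

Longitude subsquare x = 23; +1 → 24, wraps to 0 = a, carry into square.
Longitude square 3; +1 → 4.
Latitude subsquare j = 9; −1 → 8 = i.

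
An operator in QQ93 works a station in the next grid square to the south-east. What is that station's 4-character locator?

Longitude square 9; +1 → 10, wraps to 0, carry into field.
Longitude field Q = 16; +1 → 17 = R.
Latitude square 3; −1 → 2.

RQ02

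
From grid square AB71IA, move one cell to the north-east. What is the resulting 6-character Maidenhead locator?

AB71jb

Longitude subsquare i = 8; +1 → 9 = j.
Latitude subsquare a = 0; +1 → 1 = b.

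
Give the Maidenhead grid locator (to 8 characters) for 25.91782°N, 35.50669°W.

HL25fw90

Shift to the Maidenhead origin (180°W, 90°S): lon 144.49331, lat 115.91782.
Field: 144.49331/20 → 7 → H, 115.91782/10 → 11 → L; chars HL.
Square: 4.49331/2 → 2, 5.91782/1 → 5; chars 25.
Subsquare: 0.49331/0.0833333 → 5 → f, 0.91782/0.0416667 → 22 → w; chars fw.
Extended square: 0.07664/0.00833333 → 9, 0.00115/0.00416667 → 0; chars 90.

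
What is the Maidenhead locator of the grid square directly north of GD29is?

Latitude subsquare s = 18; +1 → 19 = t.
The longitude characters are unchanged.

GD29it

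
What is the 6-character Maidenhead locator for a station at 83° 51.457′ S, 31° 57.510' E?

Shift to the Maidenhead origin (180°W, 90°S): lon 211.9585, lat 6.1424.
Field: 211.9585/20 → 10 → K, 6.1424/10 → 0 → A; chars KA.
Square: 11.9585/2 → 5, 6.1424/1 → 6; chars 56.
Subsquare: 1.9585/0.0833333 → 23 → x, 0.1424/0.0416667 → 3 → d; chars xd.

KA56xd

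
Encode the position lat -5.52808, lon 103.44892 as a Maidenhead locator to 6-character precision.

Add 180° to longitude and 90° to latitude: 283.4489, 84.4719.
Field: lon ⌊283.4489/20⌋ = 14 → O; lat ⌊84.4719/10⌋ = 8 → I.
Square: lon ⌊3.4489/2⌋ = 1; lat ⌊4.4719/1⌋ = 4.
Subsquare: lon ⌊1.4489/0.0833333⌋ = 17 → r; lat ⌊0.4719/0.0416667⌋ = 11 → l.

OI14rl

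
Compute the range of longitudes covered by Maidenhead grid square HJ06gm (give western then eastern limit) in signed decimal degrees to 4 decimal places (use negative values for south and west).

-39.5000, -39.4167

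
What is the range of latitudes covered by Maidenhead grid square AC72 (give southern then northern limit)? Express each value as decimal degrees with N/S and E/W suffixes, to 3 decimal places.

68.000° S, 67.000° S

Field A=0, C=2: +0·20° lon, +2·10° lat → SW at lon -180°, lat -70°.
Square 7, 2: +7·2° lon, +2·1° lat → SW at lon -166°, lat -68°.
Cell spans 2° lon × 1° lat.
south 68.000° S, north 67.000° S.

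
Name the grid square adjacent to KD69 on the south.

KD68

Latitude square 9; −1 → 8.
The longitude characters are unchanged.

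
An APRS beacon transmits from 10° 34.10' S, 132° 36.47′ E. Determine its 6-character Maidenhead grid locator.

PH69hk

Offset from 180°W / 90°S: lon 312.6078°, lat 79.4317°.
Field: lon ⌊312.6078/20⌋ = 15 → P; lat ⌊79.4317/10⌋ = 7 → H.
Square: lon ⌊12.6078/2⌋ = 6; lat ⌊9.4317/1⌋ = 9.
Subsquare: lon ⌊0.6078/0.0833333⌋ = 7 → h; lat ⌊0.4317/0.0416667⌋ = 10 → k.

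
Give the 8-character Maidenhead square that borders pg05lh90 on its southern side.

PG05lg99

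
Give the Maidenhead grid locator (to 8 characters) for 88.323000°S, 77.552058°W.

Offset from 180°W / 90°S: lon 102.44794°, lat 1.67700°.
Field: 102.44794/20 → 5 → F, 1.67700/10 → 0 → A; chars FA.
Square: 2.44794/2 → 1, 1.67700/1 → 1; chars 11.
Subsquare: 0.44794/0.0833333 → 5 → f, 0.67700/0.0416667 → 16 → q; chars fq.
Extended square: 0.03128/0.00833333 → 3, 0.01033/0.00416667 → 2; chars 32.

FA11fq32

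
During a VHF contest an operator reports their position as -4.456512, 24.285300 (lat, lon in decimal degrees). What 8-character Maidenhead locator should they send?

KI25dn40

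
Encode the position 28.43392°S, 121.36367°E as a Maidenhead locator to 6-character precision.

PG01qn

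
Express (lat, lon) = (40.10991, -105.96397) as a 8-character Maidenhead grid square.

Shift to the Maidenhead origin (180°W, 90°S): lon 74.03603, lat 130.10991.
Field: 74.03603/20 → 3 → D, 130.10991/10 → 13 → N; chars DN.
Square: 14.03603/2 → 7, 0.10991/1 → 0; chars 70.
Subsquare: 0.03603/0.0833333 → 0 → a, 0.10991/0.0416667 → 2 → c; chars ac.
Extended square: 0.03603/0.00833333 → 4, 0.02658/0.00416667 → 6; chars 46.

DN70ac46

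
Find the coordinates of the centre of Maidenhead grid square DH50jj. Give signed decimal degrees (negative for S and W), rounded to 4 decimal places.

-19.6042, -109.2083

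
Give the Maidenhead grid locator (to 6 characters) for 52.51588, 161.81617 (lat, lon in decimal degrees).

RO02vm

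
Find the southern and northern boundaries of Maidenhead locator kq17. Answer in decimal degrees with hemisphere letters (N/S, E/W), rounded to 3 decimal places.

77.000° N, 78.000° N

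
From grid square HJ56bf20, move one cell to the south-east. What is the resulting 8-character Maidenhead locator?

HJ56be39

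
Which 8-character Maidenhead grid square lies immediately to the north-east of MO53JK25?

MO53jk36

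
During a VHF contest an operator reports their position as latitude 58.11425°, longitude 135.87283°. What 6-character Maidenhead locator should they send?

Add 180° to longitude and 90° to latitude: 315.8728, 148.1142.
Field: 315.8728/20 → 15 → P, 148.1142/10 → 14 → O; chars PO.
Square: 15.8728/2 → 7, 8.1142/1 → 8; chars 78.
Subsquare: 1.8728/0.0833333 → 22 → w, 0.1142/0.0416667 → 2 → c; chars wc.

PO78wc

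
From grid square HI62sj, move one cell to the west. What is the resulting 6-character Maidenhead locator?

HI62rj

Longitude subsquare s = 18; −1 → 17 = r.
The latitude characters are unchanged.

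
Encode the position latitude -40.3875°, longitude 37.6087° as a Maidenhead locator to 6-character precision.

KE89to

Add 180° to longitude and 90° to latitude: 217.6087, 49.6125.
Field: 217.6087/20 → 10 → K, 49.6125/10 → 4 → E; chars KE.
Square: 17.6087/2 → 8, 9.6125/1 → 9; chars 89.
Subsquare: 1.6087/0.0833333 → 19 → t, 0.6125/0.0416667 → 14 → o; chars to.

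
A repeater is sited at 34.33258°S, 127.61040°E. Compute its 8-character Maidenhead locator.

Add 180° to longitude and 90° to latitude: 307.61040, 55.66742.
Field: lon ⌊307.61040/20⌋ = 15 → P; lat ⌊55.66742/10⌋ = 5 → F.
Square: lon ⌊7.61040/2⌋ = 3; lat ⌊5.66742/1⌋ = 5.
Subsquare: lon ⌊1.61040/0.0833333⌋ = 19 → t; lat ⌊0.66742/0.0416667⌋ = 16 → q.
Extended square: lon ⌊0.02707/0.00833333⌋ = 3; lat ⌊0.00075/0.00416667⌋ = 0.

PF35tq30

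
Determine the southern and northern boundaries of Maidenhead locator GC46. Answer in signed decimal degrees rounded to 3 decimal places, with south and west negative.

-64.000, -63.000

Field G=6, C=2: +6·20° lon, +2·10° lat → SW at lon -60°, lat -70°.
Square 4, 6: +4·2° lon, +6·1° lat → SW at lon -52°, lat -64°.
Cell spans 2° lon × 1° lat.
south -64.000, north -63.000.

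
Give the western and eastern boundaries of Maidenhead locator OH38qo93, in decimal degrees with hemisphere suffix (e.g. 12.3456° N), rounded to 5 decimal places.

107.40833° E, 107.41667° E

Field O=14, H=7: +14·20° lon, +7·10° lat → SW at lon 100°, lat -20°.
Square 3, 8: +3·2° lon, +8·1° lat → SW at lon 106°, lat -12°.
Subsquare q=16, o=14: +16·0.0833333° lon, +14·0.0416667° lat → SW at lon 107.333°, lat -11.4167°.
Extended square 9, 3: +9·0.00833333° lon, +3·0.00416667° lat → SW at lon 107.408°, lat -11.4042°.
Cell spans 0.00833333° lon × 0.00416667° lat.
west 107.40833° E, east 107.41667° E.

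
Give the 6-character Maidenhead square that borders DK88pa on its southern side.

DK87px

Latitude subsquare a = 0; −1 → -1, wraps to 23 = x, carry into square.
Latitude square 8; −1 → 7.
The longitude characters are unchanged.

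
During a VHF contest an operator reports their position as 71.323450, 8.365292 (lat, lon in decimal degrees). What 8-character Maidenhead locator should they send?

JQ41eh37

Offset from 180°W / 90°S: lon 188.36529°, lat 161.32345°.
Field: lon ⌊188.36529/20⌋ = 9 → J; lat ⌊161.32345/10⌋ = 16 → Q.
Square: lon ⌊8.36529/2⌋ = 4; lat ⌊1.32345/1⌋ = 1.
Subsquare: lon ⌊0.36529/0.0833333⌋ = 4 → e; lat ⌊0.32345/0.0416667⌋ = 7 → h.
Extended square: lon ⌊0.03196/0.00833333⌋ = 3; lat ⌊0.03178/0.00416667⌋ = 7.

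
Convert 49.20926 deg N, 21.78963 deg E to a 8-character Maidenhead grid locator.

KN09vf40

Shift to the Maidenhead origin (180°W, 90°S): lon 201.78963, lat 139.20926.
Field: 201.78963/20 → 10 → K, 139.20926/10 → 13 → N; chars KN.
Square: 1.78963/2 → 0, 9.20926/1 → 9; chars 09.
Subsquare: 1.78963/0.0833333 → 21 → v, 0.20926/0.0416667 → 5 → f; chars vf.
Extended square: 0.03963/0.00833333 → 4, 0.00093/0.00416667 → 0; chars 40.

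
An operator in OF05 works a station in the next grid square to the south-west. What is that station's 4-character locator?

NF94

Longitude square 0; −1 → -1, wraps to 9, carry into field.
Longitude field O = 14; −1 → 13 = N.
Latitude square 5; −1 → 4.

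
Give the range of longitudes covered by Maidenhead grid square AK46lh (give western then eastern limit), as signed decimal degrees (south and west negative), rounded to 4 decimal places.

Field A=0, K=10: +0·20° lon, +10·10° lat → SW at lon -180°, lat 10°.
Square 4, 6: +4·2° lon, +6·1° lat → SW at lon -172°, lat 16°.
Subsquare l=11, h=7: +11·0.0833333° lon, +7·0.0416667° lat → SW at lon -171.083°, lat 16.2917°.
Cell spans 0.0833333° lon × 0.0416667° lat.
west -171.0833, east -171.0000.

-171.0833, -171.0000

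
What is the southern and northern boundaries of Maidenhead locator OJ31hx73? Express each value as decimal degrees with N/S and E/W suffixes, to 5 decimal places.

Field O=14, J=9: +14·20° lon, +9·10° lat → SW at lon 100°, lat 0°.
Square 3, 1: +3·2° lon, +1·1° lat → SW at lon 106°, lat 1°.
Subsquare h=7, x=23: +7·0.0833333° lon, +23·0.0416667° lat → SW at lon 106.583°, lat 1.95833°.
Extended square 7, 3: +7·0.00833333° lon, +3·0.00416667° lat → SW at lon 106.642°, lat 1.97083°.
Cell spans 0.00833333° lon × 0.00416667° lat.
south 1.97083° N, north 1.97500° N.

1.97083° N, 1.97500° N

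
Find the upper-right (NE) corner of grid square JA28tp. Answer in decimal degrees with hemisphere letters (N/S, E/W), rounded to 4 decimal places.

Field J=9, A=0: +9·20° lon, +0·10° lat → SW at lon 0°, lat -90°.
Square 2, 8: +2·2° lon, +8·1° lat → SW at lon 4°, lat -82°.
Subsquare t=19, p=15: +19·0.0833333° lon, +15·0.0416667° lat → SW at lon 5.58333°, lat -81.375°.
Cell spans 0.0833333° lon × 0.0416667° lat. NE corner is SW corner plus one full cell.
latitude 81.3333° S, longitude 5.6667° E.

81.3333° S, 5.6667° E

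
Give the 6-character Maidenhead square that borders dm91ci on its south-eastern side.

DM91dh

Longitude subsquare c = 2; +1 → 3 = d.
Latitude subsquare i = 8; −1 → 7 = h.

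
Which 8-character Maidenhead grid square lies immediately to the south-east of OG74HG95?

Longitude extended square 9; +1 → 10, wraps to 0, carry into subsquare.
Longitude subsquare h = 7; +1 → 8 = i.
Latitude extended square 5; −1 → 4.

OG74ig04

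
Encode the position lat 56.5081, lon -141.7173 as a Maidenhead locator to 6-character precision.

BO96dm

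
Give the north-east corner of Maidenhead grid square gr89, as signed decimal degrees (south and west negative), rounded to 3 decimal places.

90.000, -42.000

Field G=6, R=17: +6·20° lon, +17·10° lat → SW at lon -60°, lat 80°.
Square 8, 9: +8·2° lon, +9·1° lat → SW at lon -44°, lat 89°.
Cell spans 2° lon × 1° lat. NE corner is SW corner plus one full cell.
latitude 90.000, longitude -42.000.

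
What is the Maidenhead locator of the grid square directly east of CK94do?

CK94eo

Longitude subsquare d = 3; +1 → 4 = e.
The latitude characters are unchanged.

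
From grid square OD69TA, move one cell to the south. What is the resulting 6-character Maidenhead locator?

OD68tx

Latitude subsquare a = 0; −1 → -1, wraps to 23 = x, carry into square.
Latitude square 9; −1 → 8.
The longitude characters are unchanged.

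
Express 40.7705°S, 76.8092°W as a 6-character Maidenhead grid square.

FE19of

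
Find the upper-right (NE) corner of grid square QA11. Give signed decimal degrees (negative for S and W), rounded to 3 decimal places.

Field Q=16, A=0: +16·20° lon, +0·10° lat → SW at lon 140°, lat -90°.
Square 1, 1: +1·2° lon, +1·1° lat → SW at lon 142°, lat -89°.
Cell spans 2° lon × 1° lat. NE corner is SW corner plus one full cell.
latitude -88.000, longitude 144.000.

-88.000, 144.000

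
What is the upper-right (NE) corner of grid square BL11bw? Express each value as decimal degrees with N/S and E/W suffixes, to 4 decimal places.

21.9583° N, 157.8333° W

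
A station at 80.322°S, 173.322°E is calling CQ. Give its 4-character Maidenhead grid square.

RA69

Offset from 180°W / 90°S: lon 353.32°, lat 9.68°.
Field (20°×10°, letters A–R): lon ⌊353.32/20⌋ = 17 → R; lat ⌊9.68/10⌋ = 0 → A.
Square (2°×1°, digits 0–9): lon ⌊13.32/2⌋ = 6; lat ⌊9.68/1⌋ = 9.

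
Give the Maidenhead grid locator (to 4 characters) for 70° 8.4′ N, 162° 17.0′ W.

Add 180° to longitude and 90° to latitude: 17.72, 160.14.
Field (20°×10°, letters A–R): lon ⌊17.72/20⌋ = 0 → A; lat ⌊160.14/10⌋ = 16 → Q.
Square (2°×1°, digits 0–9): lon ⌊17.72/2⌋ = 8; lat ⌊0.14/1⌋ = 0.

AQ80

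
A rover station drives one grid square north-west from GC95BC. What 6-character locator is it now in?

GC95ad

Longitude subsquare b = 1; −1 → 0 = a.
Latitude subsquare c = 2; +1 → 3 = d.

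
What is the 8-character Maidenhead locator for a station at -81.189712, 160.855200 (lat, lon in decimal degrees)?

RA08kt24

Add 180° to longitude and 90° to latitude: 340.85520, 8.81029.
Field (20°×10°, letters A–R): lon ⌊340.85520/20⌋ = 17 → R; lat ⌊8.81029/10⌋ = 0 → A.
Square (2°×1°, digits 0–9): lon ⌊0.85520/2⌋ = 0; lat ⌊8.81029/1⌋ = 8.
Subsquare (5′×2.5′, letters a–x): lon ⌊0.85520/0.0833333⌋ = 10 → k; lat ⌊0.81029/0.0416667⌋ = 19 → t.
Extended square (30″×15″, digits 0–9): lon ⌊0.02187/0.00833333⌋ = 2; lat ⌊0.01862/0.00416667⌋ = 4.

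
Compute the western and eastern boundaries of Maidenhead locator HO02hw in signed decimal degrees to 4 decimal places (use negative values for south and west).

Field H=7, O=14: +7·20° lon, +14·10° lat → SW at lon -40°, lat 50°.
Square 0, 2: +0·2° lon, +2·1° lat → SW at lon -40°, lat 52°.
Subsquare h=7, w=22: +7·0.0833333° lon, +22·0.0416667° lat → SW at lon -39.4167°, lat 52.9167°.
Cell spans 0.0833333° lon × 0.0416667° lat.
west -39.4167, east -39.3333.

-39.4167, -39.3333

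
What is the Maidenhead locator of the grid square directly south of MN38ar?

MN38aq

Latitude subsquare r = 17; −1 → 16 = q.
The longitude characters are unchanged.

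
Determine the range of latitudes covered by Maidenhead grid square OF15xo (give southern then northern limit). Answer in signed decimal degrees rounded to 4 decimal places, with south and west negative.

Field O=14, F=5: +14·20° lon, +5·10° lat → SW at lon 100°, lat -40°.
Square 1, 5: +1·2° lon, +5·1° lat → SW at lon 102°, lat -35°.
Subsquare x=23, o=14: +23·0.0833333° lon, +14·0.0416667° lat → SW at lon 103.917°, lat -34.4167°.
Cell spans 0.0833333° lon × 0.0416667° lat.
south -34.4167, north -34.3750.

-34.4167, -34.3750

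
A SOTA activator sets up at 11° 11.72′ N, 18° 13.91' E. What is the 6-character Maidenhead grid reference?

Shift to the Maidenhead origin (180°W, 90°S): lon 198.2318, lat 101.1953.
Field (20°×10°, letters A–R): lon ⌊198.2318/20⌋ = 9 → J; lat ⌊101.1953/10⌋ = 10 → K.
Square (2°×1°, digits 0–9): lon ⌊18.2318/2⌋ = 9; lat ⌊1.1953/1⌋ = 1.
Subsquare (5′×2.5′, letters a–x): lon ⌊0.2318/0.0833333⌋ = 2 → c; lat ⌊0.1953/0.0416667⌋ = 4 → e.

JK91ce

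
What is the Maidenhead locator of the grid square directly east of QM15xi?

Longitude subsquare x = 23; +1 → 24, wraps to 0 = a, carry into square.
Longitude square 1; +1 → 2.
The latitude characters are unchanged.

QM25ai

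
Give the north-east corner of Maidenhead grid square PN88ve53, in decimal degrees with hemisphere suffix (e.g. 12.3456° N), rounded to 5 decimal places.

48.18333° N, 137.80000° E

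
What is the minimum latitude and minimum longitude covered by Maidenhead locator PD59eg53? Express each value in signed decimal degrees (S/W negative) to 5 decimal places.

Field P=15, D=3: +15·20° lon, +3·10° lat → SW at lon 120°, lat -60°.
Square 5, 9: +5·2° lon, +9·1° lat → SW at lon 130°, lat -51°.
Subsquare e=4, g=6: +4·0.0833333° lon, +6·0.0416667° lat → SW at lon 130.333°, lat -50.75°.
Extended square 5, 3: +5·0.00833333° lon, +3·0.00416667° lat → SW at lon 130.375°, lat -50.7375°.
latitude -50.73750, longitude 130.37500.

-50.73750, 130.37500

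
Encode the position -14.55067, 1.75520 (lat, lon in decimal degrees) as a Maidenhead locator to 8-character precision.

Shift to the Maidenhead origin (180°W, 90°S): lon 181.75520, lat 75.44933.
Field: lon ⌊181.75520/20⌋ = 9 → J; lat ⌊75.44933/10⌋ = 7 → H.
Square: lon ⌊1.75520/2⌋ = 0; lat ⌊5.44933/1⌋ = 5.
Subsquare: lon ⌊1.75520/0.0833333⌋ = 21 → v; lat ⌊0.44933/0.0416667⌋ = 10 → k.
Extended square: lon ⌊0.00520/0.00833333⌋ = 0; lat ⌊0.03266/0.00416667⌋ = 7.

JH05vk07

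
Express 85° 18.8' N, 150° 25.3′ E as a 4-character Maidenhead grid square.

QR55

Shift to the Maidenhead origin (180°W, 90°S): lon 330.42, lat 175.31.
Field: 330.42/20 → 16 → Q, 175.31/10 → 17 → R; chars QR.
Square: 10.42/2 → 5, 5.31/1 → 5; chars 55.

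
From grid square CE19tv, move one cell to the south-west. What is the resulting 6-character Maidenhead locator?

Longitude subsquare t = 19; −1 → 18 = s.
Latitude subsquare v = 21; −1 → 20 = u.

CE19su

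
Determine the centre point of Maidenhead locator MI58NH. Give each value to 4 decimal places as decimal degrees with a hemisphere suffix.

Field M=12, I=8: +12·20° lon, +8·10° lat → SW at lon 60°, lat -10°.
Square 5, 8: +5·2° lon, +8·1° lat → SW at lon 70°, lat -2°.
Subsquare n=13, h=7: +13·0.0833333° lon, +7·0.0416667° lat → SW at lon 71.0833°, lat -1.70833°.
Cell spans 0.0833333° lon × 0.0416667° lat. Centre is SW corner plus half of each.
latitude 1.6875° S, longitude 71.1250° E.

1.6875° S, 71.1250° E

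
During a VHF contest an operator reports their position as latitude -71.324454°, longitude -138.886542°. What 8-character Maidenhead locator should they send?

CB08nq32

Shift to the Maidenhead origin (180°W, 90°S): lon 41.11346, lat 18.67555.
Field (20°×10°, letters A–R): lon ⌊41.11346/20⌋ = 2 → C; lat ⌊18.67555/10⌋ = 1 → B.
Square (2°×1°, digits 0–9): lon ⌊1.11346/2⌋ = 0; lat ⌊8.67555/1⌋ = 8.
Subsquare (5′×2.5′, letters a–x): lon ⌊1.11346/0.0833333⌋ = 13 → n; lat ⌊0.67555/0.0416667⌋ = 16 → q.
Extended square (30″×15″, digits 0–9): lon ⌊0.03012/0.00833333⌋ = 3; lat ⌊0.00888/0.00416667⌋ = 2.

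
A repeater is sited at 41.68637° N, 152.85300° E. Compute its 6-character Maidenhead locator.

Add 180° to longitude and 90° to latitude: 332.8530, 131.6864.
Field: 332.8530/20 → 16 → Q, 131.6864/10 → 13 → N; chars QN.
Square: 12.8530/2 → 6, 1.6864/1 → 1; chars 61.
Subsquare: 0.8530/0.0833333 → 10 → k, 0.6864/0.0416667 → 16 → q; chars kq.

QN61kq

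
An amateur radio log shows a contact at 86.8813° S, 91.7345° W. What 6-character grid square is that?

Offset from 180°W / 90°S: lon 88.2655°, lat 3.1187°.
Field: 88.2655/20 → 4 → E, 3.1187/10 → 0 → A; chars EA.
Square: 8.2655/2 → 4, 3.1187/1 → 3; chars 43.
Subsquare: 0.2655/0.0833333 → 3 → d, 0.1187/0.0416667 → 2 → c; chars dc.

EA43dc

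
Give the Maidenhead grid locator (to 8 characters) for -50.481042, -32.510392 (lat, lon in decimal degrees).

HD39rm84

Offset from 180°W / 90°S: lon 147.48961°, lat 39.51896°.
Field (20°×10°, letters A–R): 147.48961/20 → 7 → H, 39.51896/10 → 3 → D; chars HD.
Square (2°×1°, digits 0–9): 7.48961/2 → 3, 9.51896/1 → 9; chars 39.
Subsquare (5′×2.5′, letters a–x): 1.48961/0.0833333 → 17 → r, 0.51896/0.0416667 → 12 → m; chars rm.
Extended square (30″×15″, digits 0–9): 0.07294/0.00833333 → 8, 0.01896/0.00416667 → 4; chars 84.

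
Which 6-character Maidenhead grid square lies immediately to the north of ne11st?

NE11su

Latitude subsquare t = 19; +1 → 20 = u.
The longitude characters are unchanged.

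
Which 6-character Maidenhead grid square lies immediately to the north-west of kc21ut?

KC21tu

Longitude subsquare u = 20; −1 → 19 = t.
Latitude subsquare t = 19; +1 → 20 = u.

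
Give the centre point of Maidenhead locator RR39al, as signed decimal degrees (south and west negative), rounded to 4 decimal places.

89.4792, 166.0417

Field R=17, R=17: +17·20° lon, +17·10° lat → SW at lon 160°, lat 80°.
Square 3, 9: +3·2° lon, +9·1° lat → SW at lon 166°, lat 89°.
Subsquare a=0, l=11: +0·0.0833333° lon, +11·0.0416667° lat → SW at lon 166°, lat 89.4583°.
Cell spans 0.0833333° lon × 0.0416667° lat. Centre is SW corner plus half of each.
latitude 89.4792, longitude 166.0417.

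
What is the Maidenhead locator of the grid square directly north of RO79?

RP70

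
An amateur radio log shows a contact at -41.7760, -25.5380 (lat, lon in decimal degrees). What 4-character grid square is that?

HE78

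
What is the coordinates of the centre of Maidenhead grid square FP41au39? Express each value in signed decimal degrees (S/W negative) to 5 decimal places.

Field F=5, P=15: +5·20° lon, +15·10° lat → SW at lon -80°, lat 60°.
Square 4, 1: +4·2° lon, +1·1° lat → SW at lon -72°, lat 61°.
Subsquare a=0, u=20: +0·0.0833333° lon, +20·0.0416667° lat → SW at lon -72°, lat 61.8333°.
Extended square 3, 9: +3·0.00833333° lon, +9·0.00416667° lat → SW at lon -71.975°, lat 61.8708°.
Cell spans 0.00833333° lon × 0.00416667° lat. Centre is SW corner plus half of each.
latitude 61.87292, longitude -71.97083.

61.87292, -71.97083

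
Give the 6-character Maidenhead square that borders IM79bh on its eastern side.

Longitude subsquare b = 1; +1 → 2 = c.
The latitude characters are unchanged.

IM79ch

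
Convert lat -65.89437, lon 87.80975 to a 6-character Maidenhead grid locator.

NC34vc

Offset from 180°W / 90°S: lon 267.8098°, lat 24.1056°.
Field (20°×10°, letters A–R): lon ⌊267.8098/20⌋ = 13 → N; lat ⌊24.1056/10⌋ = 2 → C.
Square (2°×1°, digits 0–9): lon ⌊7.8098/2⌋ = 3; lat ⌊4.1056/1⌋ = 4.
Subsquare (5′×2.5′, letters a–x): lon ⌊1.8098/0.0833333⌋ = 21 → v; lat ⌊0.1056/0.0416667⌋ = 2 → c.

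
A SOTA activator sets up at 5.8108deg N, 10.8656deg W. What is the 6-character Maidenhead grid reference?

IJ45nt

Add 180° to longitude and 90° to latitude: 169.1344, 95.8108.
Field (20°×10°, letters A–R): lon ⌊169.1344/20⌋ = 8 → I; lat ⌊95.8108/10⌋ = 9 → J.
Square (2°×1°, digits 0–9): lon ⌊9.1344/2⌋ = 4; lat ⌊5.8108/1⌋ = 5.
Subsquare (5′×2.5′, letters a–x): lon ⌊1.1344/0.0833333⌋ = 13 → n; lat ⌊0.8108/0.0416667⌋ = 19 → t.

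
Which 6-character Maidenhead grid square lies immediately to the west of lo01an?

KO91xn

Longitude subsquare a = 0; −1 → -1, wraps to 23 = x, carry into square.
Longitude square 0; −1 → -1, wraps to 9, carry into field.
Longitude field L = 11; −1 → 10 = K.
The latitude characters are unchanged.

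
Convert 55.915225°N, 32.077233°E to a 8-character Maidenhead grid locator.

KO65av99

Shift to the Maidenhead origin (180°W, 90°S): lon 212.07723, lat 145.91522.
Field: 212.07723/20 → 10 → K, 145.91522/10 → 14 → O; chars KO.
Square: 12.07723/2 → 6, 5.91522/1 → 5; chars 65.
Subsquare: 0.07723/0.0833333 → 0 → a, 0.91522/0.0416667 → 21 → v; chars av.
Extended square: 0.07723/0.00833333 → 9, 0.04022/0.00416667 → 9; chars 99.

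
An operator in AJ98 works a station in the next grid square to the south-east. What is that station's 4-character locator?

BJ07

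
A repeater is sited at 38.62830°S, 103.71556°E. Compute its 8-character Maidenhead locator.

OF11ui59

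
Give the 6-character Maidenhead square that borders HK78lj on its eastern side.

HK78mj

Longitude subsquare l = 11; +1 → 12 = m.
The latitude characters are unchanged.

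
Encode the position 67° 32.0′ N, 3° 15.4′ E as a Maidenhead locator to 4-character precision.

JP17

Add 180° to longitude and 90° to latitude: 183.26, 157.53.
Field (20°×10°, letters A–R): lon ⌊183.26/20⌋ = 9 → J; lat ⌊157.53/10⌋ = 15 → P.
Square (2°×1°, digits 0–9): lon ⌊3.26/2⌋ = 1; lat ⌊7.53/1⌋ = 7.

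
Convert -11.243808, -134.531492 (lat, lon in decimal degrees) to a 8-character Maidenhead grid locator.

CH28rs61

Add 180° to longitude and 90° to latitude: 45.46851, 78.75619.
Field: lon ⌊45.46851/20⌋ = 2 → C; lat ⌊78.75619/10⌋ = 7 → H.
Square: lon ⌊5.46851/2⌋ = 2; lat ⌊8.75619/1⌋ = 8.
Subsquare: lon ⌊1.46851/0.0833333⌋ = 17 → r; lat ⌊0.75619/0.0416667⌋ = 18 → s.
Extended square: lon ⌊0.05184/0.00833333⌋ = 6; lat ⌊0.00619/0.00416667⌋ = 1.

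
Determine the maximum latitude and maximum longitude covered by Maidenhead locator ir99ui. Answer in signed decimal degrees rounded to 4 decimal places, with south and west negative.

Field I=8, R=17: +8·20° lon, +17·10° lat → SW at lon -20°, lat 80°.
Square 9, 9: +9·2° lon, +9·1° lat → SW at lon -2°, lat 89°.
Subsquare u=20, i=8: +20·0.0833333° lon, +8·0.0416667° lat → SW at lon -0.333333°, lat 89.3333°.
Cell spans 0.0833333° lon × 0.0416667° lat. NE corner is SW corner plus one full cell.
latitude 89.3750, longitude -0.2500.

89.3750, -0.2500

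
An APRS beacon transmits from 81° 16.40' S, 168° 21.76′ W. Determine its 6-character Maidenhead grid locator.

Shift to the Maidenhead origin (180°W, 90°S): lon 11.6373, lat 8.7267.
Field: lon ⌊11.6373/20⌋ = 0 → A; lat ⌊8.7267/10⌋ = 0 → A.
Square: lon ⌊11.6373/2⌋ = 5; lat ⌊8.7267/1⌋ = 8.
Subsquare: lon ⌊1.6373/0.0833333⌋ = 19 → t; lat ⌊0.7267/0.0416667⌋ = 17 → r.

AA58tr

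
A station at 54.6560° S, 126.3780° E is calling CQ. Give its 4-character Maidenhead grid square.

PD35

Add 180° to longitude and 90° to latitude: 306.38, 35.34.
Field: 306.38/20 → 15 → P, 35.34/10 → 3 → D; chars PD.
Square: 6.38/2 → 3, 5.34/1 → 5; chars 35.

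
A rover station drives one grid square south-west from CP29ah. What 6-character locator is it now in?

CP19xg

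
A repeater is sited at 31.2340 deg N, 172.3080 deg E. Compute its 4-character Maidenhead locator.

Offset from 180°W / 90°S: lon 352.31°, lat 121.23°.
Field: 352.31/20 → 17 → R, 121.23/10 → 12 → M; chars RM.
Square: 12.31/2 → 6, 1.23/1 → 1; chars 61.

RM61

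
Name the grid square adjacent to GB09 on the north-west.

FC90

Longitude square 0; −1 → -1, wraps to 9, carry into field.
Longitude field G = 6; −1 → 5 = F.
Latitude square 9; +1 → 10, wraps to 0, carry into field.
Latitude field B = 1; +1 → 2 = C.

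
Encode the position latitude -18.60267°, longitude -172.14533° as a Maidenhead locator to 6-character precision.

AH31wj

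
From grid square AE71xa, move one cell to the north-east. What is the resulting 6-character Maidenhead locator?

Longitude subsquare x = 23; +1 → 24, wraps to 0 = a, carry into square.
Longitude square 7; +1 → 8.
Latitude subsquare a = 0; +1 → 1 = b.

AE81ab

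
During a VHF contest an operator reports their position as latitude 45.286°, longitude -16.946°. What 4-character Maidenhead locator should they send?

Offset from 180°W / 90°S: lon 163.05°, lat 135.29°.
Field: 163.05/20 → 8 → I, 135.29/10 → 13 → N; chars IN.
Square: 3.05/2 → 1, 5.29/1 → 5; chars 15.

IN15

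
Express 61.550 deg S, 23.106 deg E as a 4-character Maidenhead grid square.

KC18

Shift to the Maidenhead origin (180°W, 90°S): lon 203.11, lat 28.45.
Field: lon ⌊203.11/20⌋ = 10 → K; lat ⌊28.45/10⌋ = 2 → C.
Square: lon ⌊3.11/2⌋ = 1; lat ⌊8.45/1⌋ = 8.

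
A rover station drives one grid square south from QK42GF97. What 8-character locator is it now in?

Latitude extended square 7; −1 → 6.
The longitude characters are unchanged.

QK42gf96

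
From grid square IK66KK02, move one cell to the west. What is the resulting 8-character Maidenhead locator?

IK66jk92

Longitude extended square 0; −1 → -1, wraps to 9, carry into subsquare.
Longitude subsquare k = 10; −1 → 9 = j.
The latitude characters are unchanged.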